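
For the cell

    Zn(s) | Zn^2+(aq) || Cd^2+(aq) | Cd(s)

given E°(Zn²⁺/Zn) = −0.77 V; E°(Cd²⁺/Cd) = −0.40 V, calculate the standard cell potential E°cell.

By convention the left-hand electrode in cell notation is the anode (oxidation) and the right-hand electrode is the cathode (reduction).
E°cell = E°(right) − E°(left) = −0.40 − (−0.77) = +0.37 V.

+0.37 V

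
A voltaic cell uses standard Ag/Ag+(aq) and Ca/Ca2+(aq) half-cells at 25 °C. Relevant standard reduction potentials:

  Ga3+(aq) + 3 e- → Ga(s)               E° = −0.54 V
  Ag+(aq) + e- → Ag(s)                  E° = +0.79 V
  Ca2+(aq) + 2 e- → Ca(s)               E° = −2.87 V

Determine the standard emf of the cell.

+3.66 V

The Ag⁺/Ag couple has the higher E°, so Ag ion is reduced (cathode) and Ca is oxidized (anode).
E°cell = E°(cathode) − E°(anode) = +0.79 − (−2.87) = +3.66 V.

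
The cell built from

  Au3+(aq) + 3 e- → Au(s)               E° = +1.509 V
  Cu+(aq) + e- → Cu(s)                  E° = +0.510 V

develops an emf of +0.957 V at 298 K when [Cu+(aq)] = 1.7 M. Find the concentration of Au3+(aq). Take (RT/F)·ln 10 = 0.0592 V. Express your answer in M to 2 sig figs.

0.037 M

With Au³⁺/Au at the cathode and Cu⁺/Cu at the anode, E°cell = +1.509 − (+0.510) = +0.999 V (n = 3).
Since E = E° − (0.0592/n)·log Q, log Q = n(E° − E)/0.0592 = 2.128.
The balanced reaction is Au3+(aq) + 3 Cu(s) → Au(s) + 3 Cu+(aq), so Q = [Cu+(aq)]^3 / [Au3+(aq)].
Substituting the known concentrations and solving, log [Au3+(aq)] = −1.437 and [Au3+(aq)] = 0.037 M.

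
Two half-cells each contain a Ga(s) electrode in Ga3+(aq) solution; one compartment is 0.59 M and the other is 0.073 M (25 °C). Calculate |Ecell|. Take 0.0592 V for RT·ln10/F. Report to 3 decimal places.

0.018 V

For a concentration cell E°cell = 0, since both electrodes use the same couple.
The compartment with the higher Ga3+(aq) concentration (0.59 M) acts as the cathode; ions are reduced there and produced at the dilute (0.073 M) anode.
With n = 3, Ecell = −(0.0592/3)·log([dilute]/[conc]) = −(0.0592/3)·log(0.073/0.59) = +0.018 V.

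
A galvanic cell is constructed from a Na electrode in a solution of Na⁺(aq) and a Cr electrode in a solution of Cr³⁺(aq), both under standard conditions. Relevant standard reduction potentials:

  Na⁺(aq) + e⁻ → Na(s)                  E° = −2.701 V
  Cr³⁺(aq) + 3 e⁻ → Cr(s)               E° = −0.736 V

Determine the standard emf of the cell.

The Cr³⁺/Cr couple has the higher E°, so Cr ion is reduced (cathode) and Na is oxidized (anode).
E°cell = E°(cathode) − E°(anode) = −0.736 − (−2.701) = +1.965 V.

+1.965 V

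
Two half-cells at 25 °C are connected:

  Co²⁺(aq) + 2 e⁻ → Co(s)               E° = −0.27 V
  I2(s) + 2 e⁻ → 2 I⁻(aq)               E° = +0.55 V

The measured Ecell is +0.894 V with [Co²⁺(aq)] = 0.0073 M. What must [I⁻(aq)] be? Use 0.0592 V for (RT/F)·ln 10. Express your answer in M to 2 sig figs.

0.66 M

I₂/I⁻ is the cathode (higher E°); E°cell = +0.55 − (−0.27) = +0.82 V with n = 2.
Since E = E° − (0.0592/n)·log Q, log Q = n(E° − E)/0.0592 = −2.500.
For I2(s) + Co(s) → 2 I⁻(aq) + Co²⁺(aq), the reaction quotient is Q = [I⁻(aq)]^2·[Co²⁺(aq)].
Solving for the unknown gives log [I⁻(aq)] = −0.182, so [I⁻(aq)] ≈ 0.66 M.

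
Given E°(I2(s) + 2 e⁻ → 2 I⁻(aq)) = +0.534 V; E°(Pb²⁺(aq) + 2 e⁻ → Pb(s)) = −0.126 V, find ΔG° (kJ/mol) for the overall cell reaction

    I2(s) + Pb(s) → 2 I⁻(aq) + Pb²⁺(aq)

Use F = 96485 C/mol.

−127 kJ/mol

In the reaction as written I2(s) is reduced, so the I₂/I⁻ couple is the cathode and Pb²⁺/Pb is the anode.
E°cell = +0.534 − (−0.126) = +0.660 V; balancing electrons gives n = 2.
ΔG° = −nFE°cell = −(2)(96485)(+0.660) J/mol = −127 kJ/mol.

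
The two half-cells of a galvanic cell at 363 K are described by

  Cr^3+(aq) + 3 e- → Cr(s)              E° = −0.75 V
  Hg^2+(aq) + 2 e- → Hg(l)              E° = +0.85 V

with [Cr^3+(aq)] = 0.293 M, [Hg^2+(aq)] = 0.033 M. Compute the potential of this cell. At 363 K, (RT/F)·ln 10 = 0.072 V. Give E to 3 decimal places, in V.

Hg²⁺/Hg is reduced (cathode, E° = +0.85 V) and Cr³⁺/Cr is oxidized (anode).
E°cell = E°cat − E°an = +0.85 − (−0.75) = +1.60 V; n = 6.
The balanced reaction is 3 Hg^2+(aq) + 2 Cr(s) → 3 Hg(l) + 2 Cr^3+(aq), so Q = [Cr^3+(aq)]^2 / [Hg^2+(aq)]^3 = 2.39×10^3 and log Q = 3.378.
E = E° − (0.072/n)·log Q = +1.60 − (0.072/6)(3.378) = +1.559 V.

+1.559 V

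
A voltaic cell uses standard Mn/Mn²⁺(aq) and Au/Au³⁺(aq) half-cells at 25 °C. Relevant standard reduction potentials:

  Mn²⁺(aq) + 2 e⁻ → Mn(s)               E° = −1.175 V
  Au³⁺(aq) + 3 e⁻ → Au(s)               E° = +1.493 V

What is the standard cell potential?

+2.668 V

The Au³⁺/Au couple has the higher E°, so Au ion is reduced (cathode) and Mn is oxidized (anode).
E°cell = E°(cathode) − E°(anode) = +1.493 − (−1.175) = +2.668 V.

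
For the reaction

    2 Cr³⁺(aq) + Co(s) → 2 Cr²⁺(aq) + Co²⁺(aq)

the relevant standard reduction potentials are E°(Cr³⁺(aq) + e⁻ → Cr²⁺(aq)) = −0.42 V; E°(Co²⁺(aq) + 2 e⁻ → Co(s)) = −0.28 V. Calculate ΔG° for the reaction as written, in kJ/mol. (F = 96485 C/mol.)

+27.0 kJ/mol

In the reaction as written Cr³⁺(aq) is reduced, so the Cr³⁺/Cr²⁺ couple is the cathode and Co²⁺/Co is the anode.
E°cell = −0.42 − (−0.28) = −0.14 V; balancing electrons gives n = 2.
ΔG° = −nFE°cell = −(2)(96485)(−0.14) J/mol = +27.0 kJ/mol.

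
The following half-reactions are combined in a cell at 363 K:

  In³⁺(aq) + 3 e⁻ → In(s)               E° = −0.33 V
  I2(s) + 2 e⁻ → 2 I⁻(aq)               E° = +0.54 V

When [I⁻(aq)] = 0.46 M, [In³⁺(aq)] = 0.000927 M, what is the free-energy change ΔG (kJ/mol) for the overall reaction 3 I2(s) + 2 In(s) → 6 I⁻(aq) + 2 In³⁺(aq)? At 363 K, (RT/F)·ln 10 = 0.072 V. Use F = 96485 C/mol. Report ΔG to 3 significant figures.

−560 kJ/mol

The standard cell potential is +0.54 − (−0.33) = +0.87 V, with n = 6 electrons in the balanced equation.
Q = [I⁻(aq)]^6·[In³⁺(aq)]^2 = 8.14×10^−9, so log Q = −8.089 and E = +0.87 − (0.072/6)(−8.089) = +0.9671 V.
Then ΔG = −nFE = −6 × 96485 × +0.9671 J/mol = −560 kJ/mol.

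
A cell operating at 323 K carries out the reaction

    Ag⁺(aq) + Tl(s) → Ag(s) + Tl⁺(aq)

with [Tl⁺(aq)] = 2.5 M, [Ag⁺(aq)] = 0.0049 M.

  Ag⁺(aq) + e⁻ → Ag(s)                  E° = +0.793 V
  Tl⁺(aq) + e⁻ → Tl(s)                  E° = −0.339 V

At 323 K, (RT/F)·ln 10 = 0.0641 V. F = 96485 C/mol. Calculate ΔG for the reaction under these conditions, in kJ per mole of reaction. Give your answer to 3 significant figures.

E°cell = +0.793 − (−0.339) = +1.132 V; the balanced reaction transfers n = 1 electron.
Q = [Tl⁺(aq)] / [Ag⁺(aq)] = 510, so log Q = 2.708 and E = +1.132 − (0.0641/1)(2.708) = +0.9584 V.
Then ΔG = −nFE = −1 × 96485 × +0.9584 J/mol = −92.5 kJ/mol.

−92.5 kJ/mol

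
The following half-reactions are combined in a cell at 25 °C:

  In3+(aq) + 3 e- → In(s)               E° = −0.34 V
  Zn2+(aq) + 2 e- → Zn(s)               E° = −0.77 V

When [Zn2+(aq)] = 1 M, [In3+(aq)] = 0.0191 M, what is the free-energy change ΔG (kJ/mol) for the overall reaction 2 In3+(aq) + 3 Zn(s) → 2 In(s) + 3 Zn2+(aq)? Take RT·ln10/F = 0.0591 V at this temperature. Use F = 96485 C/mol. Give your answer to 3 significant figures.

−229 kJ/mol

With In³⁺/In reduced at the cathode, E°cell = −0.34 − (−0.77) = +0.43 V and n = 6.
Here Q = [Zn2+(aq)]^3 / [In3+(aq)]^2 = 2.74×10^3 (log Q = 3.438), giving E = +0.43 − (0.0591/6)·(3.438) = +0.3961 V.
Then ΔG = −nFE = −6 × 96485 × +0.3961 J/mol = −229 kJ/mol.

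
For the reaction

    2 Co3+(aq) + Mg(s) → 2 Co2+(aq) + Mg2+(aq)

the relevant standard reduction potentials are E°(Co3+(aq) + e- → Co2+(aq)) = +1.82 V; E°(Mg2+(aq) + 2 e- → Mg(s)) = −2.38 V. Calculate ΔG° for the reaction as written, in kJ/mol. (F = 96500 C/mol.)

In the reaction as written Co3+(aq) is reduced, so the Co³⁺/Co²⁺ couple is the cathode and Mg²⁺/Mg is the anode.
E°cell = +1.82 − (−2.38) = +4.20 V; balancing electrons gives n = 2.
ΔG° = −nFE°cell = −(2)(96500)(+4.20) J/mol = −811 kJ/mol.

−811 kJ/mol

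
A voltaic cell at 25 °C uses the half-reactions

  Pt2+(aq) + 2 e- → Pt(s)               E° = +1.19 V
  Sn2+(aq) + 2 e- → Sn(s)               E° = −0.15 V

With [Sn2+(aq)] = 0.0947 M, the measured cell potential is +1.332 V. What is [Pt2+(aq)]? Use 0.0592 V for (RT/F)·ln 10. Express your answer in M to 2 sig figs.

0.051 M

The Pt²⁺/Pt couple has the larger reduction potential, so it is the cathode: E°cell = +1.19 − (−0.15) = +1.34 V and n = 2.
Rearranging E = E° − (0.0592/n)·log Q gives log Q = 2(+1.34 − (+1.332))/0.0592 = 0.270.
Balancing electrons gives Pt2+(aq) + Sn(s) → Pt(s) + Sn2+(aq); thus Q = [Sn2+(aq)] / [Pt2+(aq)].
Substituting the known concentrations and solving, log [Pt2+(aq)] = −1.294 and [Pt2+(aq)] = 0.051 M.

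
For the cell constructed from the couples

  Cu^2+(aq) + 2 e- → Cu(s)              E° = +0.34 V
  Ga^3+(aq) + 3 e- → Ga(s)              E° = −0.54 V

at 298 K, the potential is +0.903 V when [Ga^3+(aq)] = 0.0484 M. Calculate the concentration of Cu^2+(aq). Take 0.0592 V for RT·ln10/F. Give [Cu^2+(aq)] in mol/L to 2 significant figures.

The Cu²⁺/Cu couple has the larger reduction potential, so it is the cathode: E°cell = +0.34 − (−0.54) = +0.88 V and n = 6.
Rearranging E = E° − (0.0592/n)·log Q gives log Q = 6(+0.88 − (+0.903))/0.0592 = −2.331.
For 3 Cu^2+(aq) + 2 Ga(s) → 3 Cu(s) + 2 Ga^3+(aq), the reaction quotient is Q = [Ga^3+(aq)]^2 / [Cu^2+(aq)]^3.
Substituting the known concentrations and solving, log [Cu^2+(aq)] = −0.100 and [Cu^2+(aq)] = 0.79 M.

0.79 M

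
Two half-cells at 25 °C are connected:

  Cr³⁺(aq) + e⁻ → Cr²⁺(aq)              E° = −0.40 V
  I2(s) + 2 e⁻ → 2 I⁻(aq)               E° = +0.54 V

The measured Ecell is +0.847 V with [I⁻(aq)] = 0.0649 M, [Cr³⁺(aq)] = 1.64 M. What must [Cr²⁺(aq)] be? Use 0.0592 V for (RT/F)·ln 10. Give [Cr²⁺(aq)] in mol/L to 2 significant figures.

0.0029 M

I₂/I⁻ is the cathode (higher E°); E°cell = +0.54 − (−0.40) = +0.94 V with n = 2.
From the Nernst equation, log Q = n(E° − E)/0.0592 = 2·(+0.94 − (+0.847))/0.0592 = 3.142.
The balanced reaction is I2(s) + 2 Cr²⁺(aq) → 2 I⁻(aq) + 2 Cr³⁺(aq), so Q = ([I⁻(aq)]^2·[Cr³⁺(aq)]^2) / [Cr²⁺(aq)]^2.
Solving for the unknown gives log [Cr²⁺(aq)] = −2.544, so [Cr²⁺(aq)] ≈ 0.0029 M.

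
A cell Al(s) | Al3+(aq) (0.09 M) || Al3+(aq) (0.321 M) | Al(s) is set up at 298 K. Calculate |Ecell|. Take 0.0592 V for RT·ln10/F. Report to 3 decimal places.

For a concentration cell E°cell = 0, since both electrodes use the same couple.
The compartment with the higher Al3+(aq) concentration (0.321 M) acts as the cathode; ions are reduced there and produced at the dilute (0.09 M) anode.
With n = 3, Ecell = −(0.0592/3)·log([dilute]/[conc]) = −(0.0592/3)·log(0.09/0.321) = +0.011 V.

0.011 V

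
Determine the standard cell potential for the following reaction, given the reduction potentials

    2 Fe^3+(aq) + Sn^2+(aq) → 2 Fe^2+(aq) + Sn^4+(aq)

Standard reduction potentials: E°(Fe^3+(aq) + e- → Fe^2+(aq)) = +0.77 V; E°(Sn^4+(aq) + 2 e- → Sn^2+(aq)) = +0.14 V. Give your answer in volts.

+0.63 V

In the reaction as written, Fe^3+(aq) is reduced (cathode) and Sn^4+(aq) is produced by oxidation at the anode.
E°cell = E°(cathode) − E°(anode) = +0.77 − (+0.14) = +0.63 V.
The positive value indicates the reaction is spontaneous as written.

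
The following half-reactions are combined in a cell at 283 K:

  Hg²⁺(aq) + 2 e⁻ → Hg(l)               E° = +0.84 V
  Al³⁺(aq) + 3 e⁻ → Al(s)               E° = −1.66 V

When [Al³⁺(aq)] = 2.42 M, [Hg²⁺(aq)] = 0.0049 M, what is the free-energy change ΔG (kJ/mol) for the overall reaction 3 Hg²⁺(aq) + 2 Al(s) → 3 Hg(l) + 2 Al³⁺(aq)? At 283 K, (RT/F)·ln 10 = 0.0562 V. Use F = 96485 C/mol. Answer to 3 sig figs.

−1410 kJ/mol

E°cell = +0.84 − (−1.66) = +2.50 V; the balanced reaction transfers n = 6 electrons.
The reaction quotient is [Al³⁺(aq)]^2 / [Hg²⁺(aq)]^3 = 4.98×10^7; by Nernst, E = +2.50 − (0.0562/6)(7.697) = +2.4279 V.
ΔG = −nFE = −(6)(96485)(+2.4279) J/mol = −1410 kJ/mol.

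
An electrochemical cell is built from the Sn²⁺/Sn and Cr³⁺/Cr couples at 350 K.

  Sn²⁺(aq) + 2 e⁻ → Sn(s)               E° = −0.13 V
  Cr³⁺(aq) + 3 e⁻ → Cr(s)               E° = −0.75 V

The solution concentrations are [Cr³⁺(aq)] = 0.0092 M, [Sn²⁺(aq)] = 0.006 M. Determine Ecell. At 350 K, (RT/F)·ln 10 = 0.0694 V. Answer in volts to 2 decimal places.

+0.59 V

Since E°(Sn²⁺/Sn) > E°(Cr³⁺/Cr), Sn²⁺/Sn serves as the cathode.
The standard potential is −0.13 − (−0.75) = +0.62 V and the balanced reaction transfers n = 6 electrons.
The balanced reaction is 3 Sn²⁺(aq) + 2 Cr(s) → 3 Sn(s) + 2 Cr³⁺(aq), so Q = [Cr³⁺(aq)]^2 / [Sn²⁺(aq)]^3 = 392 and log Q = 2.593.
By the Nernst equation, E = +0.62 − (0.0694/6)·(2.593) = +0.59 V.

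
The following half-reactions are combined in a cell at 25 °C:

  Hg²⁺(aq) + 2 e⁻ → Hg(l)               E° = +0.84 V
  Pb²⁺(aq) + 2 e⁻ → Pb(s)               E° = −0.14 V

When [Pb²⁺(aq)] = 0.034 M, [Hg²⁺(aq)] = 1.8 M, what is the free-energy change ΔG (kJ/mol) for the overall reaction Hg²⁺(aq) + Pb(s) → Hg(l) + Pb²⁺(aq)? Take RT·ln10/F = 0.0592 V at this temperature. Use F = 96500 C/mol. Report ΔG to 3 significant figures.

E°cell = +0.84 − (−0.14) = +0.98 V; the balanced reaction transfers n = 2 electrons.
Q = [Pb²⁺(aq)] / [Hg²⁺(aq)] = 0.0189, so log Q = −1.724 and E = +0.98 − (0.0592/2)(−1.724) = +1.0310 V.
ΔG = −nFE = −(2)(96500)(+1.0310) J/mol = −199 kJ/mol.

−199 kJ/mol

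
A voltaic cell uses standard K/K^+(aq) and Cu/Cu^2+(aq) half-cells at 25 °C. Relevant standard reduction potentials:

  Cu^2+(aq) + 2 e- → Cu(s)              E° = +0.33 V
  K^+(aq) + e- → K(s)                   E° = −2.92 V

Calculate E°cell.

Of the two couples in this cell, the one with the more positive reduction potential is reduced at the cathode: here that is Cu²⁺/Cu (+0.33 V); K⁺/K (−2.92 V) is the anode.
E°cell = E°(cathode) − E°(anode) = +0.33 − (−2.92) = +3.25 V.

+3.25 V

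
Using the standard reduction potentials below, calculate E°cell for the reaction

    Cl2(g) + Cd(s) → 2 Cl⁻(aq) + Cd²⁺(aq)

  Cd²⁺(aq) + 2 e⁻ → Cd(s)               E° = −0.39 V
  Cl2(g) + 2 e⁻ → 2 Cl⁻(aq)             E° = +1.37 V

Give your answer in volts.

In the reaction as written, Cl2(g) is reduced (cathode) and Cd²⁺(aq) is produced by oxidation at the anode.
E°cell = E°(cathode) − E°(anode) = +1.37 − (−0.39) = +1.76 V.

+1.76 V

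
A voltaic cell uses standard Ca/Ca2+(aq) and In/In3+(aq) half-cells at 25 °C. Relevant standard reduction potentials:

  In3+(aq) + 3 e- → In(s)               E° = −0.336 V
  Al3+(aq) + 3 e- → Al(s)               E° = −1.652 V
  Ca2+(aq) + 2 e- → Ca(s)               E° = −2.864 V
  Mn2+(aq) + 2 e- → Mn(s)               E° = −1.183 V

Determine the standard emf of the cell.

Of the two couples in this cell, the one with the more positive reduction potential is reduced at the cathode: here that is In³⁺/In (−0.336 V); Ca²⁺/Ca (−2.864 V) is the anode.
E°cell = E°(cathode) − E°(anode) = −0.336 − (−2.864) = +2.528 V.

+2.528 V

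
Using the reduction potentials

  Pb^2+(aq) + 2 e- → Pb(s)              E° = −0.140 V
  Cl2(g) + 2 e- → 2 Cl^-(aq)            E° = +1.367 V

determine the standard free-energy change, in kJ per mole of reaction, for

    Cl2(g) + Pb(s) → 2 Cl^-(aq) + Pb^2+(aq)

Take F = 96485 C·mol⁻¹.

In the reaction as written Cl2(g) is reduced, so the Cl₂/Cl⁻ couple is the cathode and Pb²⁺/Pb is the anode.
E°cell = +1.367 − (−0.140) = +1.507 V; balancing electrons gives n = 2.
ΔG° = −nFE°cell = −(2)(96485)(+1.507) J/mol = −291 kJ/mol.

−291 kJ/mol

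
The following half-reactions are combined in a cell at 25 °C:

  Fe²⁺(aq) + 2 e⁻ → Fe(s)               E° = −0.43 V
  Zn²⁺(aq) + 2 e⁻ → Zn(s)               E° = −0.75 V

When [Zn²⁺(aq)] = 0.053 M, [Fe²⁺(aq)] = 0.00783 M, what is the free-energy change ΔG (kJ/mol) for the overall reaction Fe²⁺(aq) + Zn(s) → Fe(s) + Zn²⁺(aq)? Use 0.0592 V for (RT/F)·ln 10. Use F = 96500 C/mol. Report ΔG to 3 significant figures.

With Fe²⁺/Fe reduced at the cathode, E°cell = −0.43 − (−0.75) = +0.32 V and n = 2.
Q = [Zn²⁺(aq)] / [Fe²⁺(aq)] = 6.77, so log Q = 0.831 and E = +0.32 − (0.0592/2)(0.831) = +0.2954 V.
Finally ΔG = −nFE = −(2)(96500 C/mol)(+0.2954 V) = −57.0 kJ/mol.

−57.0 kJ/mol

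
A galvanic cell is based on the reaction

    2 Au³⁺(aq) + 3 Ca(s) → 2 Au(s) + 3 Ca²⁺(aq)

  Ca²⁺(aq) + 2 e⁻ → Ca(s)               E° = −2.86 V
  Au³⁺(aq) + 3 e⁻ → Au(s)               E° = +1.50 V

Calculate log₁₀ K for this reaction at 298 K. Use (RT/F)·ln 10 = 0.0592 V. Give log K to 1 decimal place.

log K = 441.9

The Au³⁺/Au couple is reduced (cathode); E°cell = +1.50 − (−2.86) = +4.36 V with n = 6.
At equilibrium E = 0, so log K = nE°cell / 0.0592 = (6)(+4.36) / 0.0592 = 441.9.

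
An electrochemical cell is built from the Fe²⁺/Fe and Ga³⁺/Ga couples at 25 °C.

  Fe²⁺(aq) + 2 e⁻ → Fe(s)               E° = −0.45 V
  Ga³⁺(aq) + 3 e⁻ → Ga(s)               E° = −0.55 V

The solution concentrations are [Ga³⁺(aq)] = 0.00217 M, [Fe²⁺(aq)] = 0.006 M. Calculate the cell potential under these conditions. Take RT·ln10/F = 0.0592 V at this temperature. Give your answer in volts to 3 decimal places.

+0.087 V

Fe²⁺/Fe is reduced (cathode, E° = −0.45 V) and Ga³⁺/Ga is oxidized (anode).
E°cell = −0.45 − (−0.55) = +0.10 V, with n = 6 electrons transferred.
Balancing gives 3 Fe²⁺(aq) + 2 Ga(s) → 3 Fe(s) + 2 Ga³⁺(aq); hence Q = [Ga³⁺(aq)]^2 / [Fe²⁺(aq)]^3 = 21.8 (log Q = 1.338).
E = E° − (0.0592/n)·log Q = +0.10 − (0.0592/6)(1.338) = +0.087 V.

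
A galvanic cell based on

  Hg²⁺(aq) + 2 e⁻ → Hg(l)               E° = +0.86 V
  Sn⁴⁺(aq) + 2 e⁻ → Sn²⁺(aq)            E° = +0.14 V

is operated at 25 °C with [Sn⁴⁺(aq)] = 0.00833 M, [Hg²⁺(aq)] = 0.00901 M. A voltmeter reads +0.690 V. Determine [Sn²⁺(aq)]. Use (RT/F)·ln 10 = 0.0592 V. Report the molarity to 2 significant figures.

Hg²⁺/Hg is the cathode (higher E°); E°cell = +0.86 − (+0.14) = +0.72 V with n = 2.
From the Nernst equation, log Q = n(E° − E)/0.0592 = 2·(+0.72 − (+0.690))/0.0592 = 1.014.
The balanced reaction is Hg²⁺(aq) + Sn²⁺(aq) → Hg(l) + Sn⁴⁺(aq), so Q = [Sn⁴⁺(aq)] / ([Hg²⁺(aq)]·[Sn²⁺(aq)]).
Substituting the known concentrations and solving, log [Sn²⁺(aq)] = −1.048 and [Sn²⁺(aq)] = 0.090 M.

0.090 M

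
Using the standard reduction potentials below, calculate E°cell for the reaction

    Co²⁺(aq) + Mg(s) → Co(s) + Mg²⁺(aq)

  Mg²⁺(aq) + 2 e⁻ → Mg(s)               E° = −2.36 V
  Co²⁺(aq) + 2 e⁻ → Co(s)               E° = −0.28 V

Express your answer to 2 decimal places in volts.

Co²⁺(aq) gains electrons, so the Co²⁺/Co couple is the cathode; the Mg²⁺/Mg couple is the anode.
E°cell = E°(cathode) − E°(anode) = −0.28 − (−2.36) = +2.08 V.

+2.08 V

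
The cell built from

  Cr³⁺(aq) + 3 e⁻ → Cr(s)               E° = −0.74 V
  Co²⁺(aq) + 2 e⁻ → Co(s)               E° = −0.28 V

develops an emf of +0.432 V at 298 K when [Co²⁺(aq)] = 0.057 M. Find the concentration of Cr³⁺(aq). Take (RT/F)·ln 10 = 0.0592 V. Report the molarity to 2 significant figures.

0.36 M

Co²⁺/Co is the cathode (higher E°); E°cell = −0.28 − (−0.74) = +0.46 V with n = 6.
From the Nernst equation, log Q = n(E° − E)/0.0592 = 6·(+0.46 − (+0.432))/0.0592 = 2.838.
The balanced reaction is 3 Co²⁺(aq) + 2 Cr(s) → 3 Co(s) + 2 Cr³⁺(aq), so Q = [Cr³⁺(aq)]^2 / [Co²⁺(aq)]^3.
Solving for the unknown gives log [Cr³⁺(aq)] = −0.447, so [Cr³⁺(aq)] ≈ 0.36 M.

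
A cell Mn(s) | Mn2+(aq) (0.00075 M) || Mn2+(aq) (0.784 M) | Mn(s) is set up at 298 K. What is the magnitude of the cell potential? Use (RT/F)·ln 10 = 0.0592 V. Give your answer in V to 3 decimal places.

For a concentration cell E°cell = 0, since both electrodes use the same couple.
The compartment with the higher Mn2+(aq) concentration (0.784 M) acts as the cathode; ions are reduced there and produced at the dilute (0.00075 M) anode.
With n = 2, Ecell = −(0.0592/2)·log([dilute]/[conc]) = −(0.0592/2)·log(0.00075/0.784) = +0.089 V.

0.089 V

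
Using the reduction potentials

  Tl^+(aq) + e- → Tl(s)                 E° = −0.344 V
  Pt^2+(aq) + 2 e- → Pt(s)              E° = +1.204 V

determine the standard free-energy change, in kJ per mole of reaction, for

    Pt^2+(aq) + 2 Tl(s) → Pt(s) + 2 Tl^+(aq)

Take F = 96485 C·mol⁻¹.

In the reaction as written Pt^2+(aq) is reduced, so the Pt²⁺/Pt couple is the cathode and Tl⁺/Tl is the anode.
E°cell = +1.204 − (−0.344) = +1.548 V; balancing electrons gives n = 2.
ΔG° = −nFE°cell = −(2)(96485)(+1.548) J/mol = −299 kJ/mol.

−299 kJ/mol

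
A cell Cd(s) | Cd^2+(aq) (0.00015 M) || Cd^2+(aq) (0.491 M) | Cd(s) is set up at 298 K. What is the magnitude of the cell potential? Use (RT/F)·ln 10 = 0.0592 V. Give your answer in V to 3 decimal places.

For a concentration cell E°cell = 0, since both electrodes use the same couple.
The compartment with the higher Cd^2+(aq) concentration (0.491 M) acts as the cathode; ions are reduced there and produced at the dilute (0.00015 M) anode.
With n = 2, Ecell = −(0.0592/2)·log([dilute]/[conc]) = −(0.0592/2)·log(0.00015/0.491) = +0.104 V.

0.104 V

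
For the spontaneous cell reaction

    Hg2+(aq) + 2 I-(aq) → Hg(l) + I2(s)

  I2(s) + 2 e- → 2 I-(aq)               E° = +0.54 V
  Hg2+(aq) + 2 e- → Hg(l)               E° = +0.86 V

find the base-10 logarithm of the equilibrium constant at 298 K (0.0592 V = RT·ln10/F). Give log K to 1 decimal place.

log K = 10.8

The Hg²⁺/Hg couple is reduced (cathode); E°cell = +0.86 − (+0.54) = +0.32 V with n = 2.
At equilibrium E = 0, so log K = nE°cell / 0.0592 = (2)(+0.32) / 0.0592 = 10.8.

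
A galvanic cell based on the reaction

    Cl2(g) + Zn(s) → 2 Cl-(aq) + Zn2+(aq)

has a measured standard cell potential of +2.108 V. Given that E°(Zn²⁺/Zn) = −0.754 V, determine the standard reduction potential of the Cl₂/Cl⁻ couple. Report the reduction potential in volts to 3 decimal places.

In the reaction as written the Cl₂/Cl⁻ couple is reduced (cathode) and Zn²⁺/Zn is oxidized (anode), so E°cell = E°(Cl₂/Cl⁻) − E°(Zn²⁺/Zn).
E°(Cl₂/Cl⁻) = E°cell + E°(anode) = +2.108 + (−0.754) = +1.354 V.

+1.354 V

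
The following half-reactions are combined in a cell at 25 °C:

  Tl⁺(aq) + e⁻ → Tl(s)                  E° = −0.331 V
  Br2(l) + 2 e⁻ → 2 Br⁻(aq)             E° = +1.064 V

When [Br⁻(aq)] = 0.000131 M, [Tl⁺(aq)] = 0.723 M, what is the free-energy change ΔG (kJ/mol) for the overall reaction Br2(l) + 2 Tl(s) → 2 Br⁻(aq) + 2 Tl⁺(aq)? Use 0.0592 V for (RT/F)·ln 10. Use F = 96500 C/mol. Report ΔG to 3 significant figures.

−315 kJ/mol

The standard cell potential is +1.064 − (−0.331) = +1.395 V, with n = 2 electrons in the balanced equation.
Q = [Br⁻(aq)]^2·[Tl⁺(aq)]^2 = 8.97×10^−9, so log Q = −8.047 and E = +1.395 − (0.0592/2)(−8.047) = +1.6332 V.
Then ΔG = −nFE = −2 × 96500 × +1.6332 J/mol = −315 kJ/mol.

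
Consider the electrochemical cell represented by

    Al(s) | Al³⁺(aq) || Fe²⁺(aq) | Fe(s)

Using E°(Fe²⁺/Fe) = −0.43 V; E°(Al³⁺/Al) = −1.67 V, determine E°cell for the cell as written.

+1.24 V

By convention the left-hand electrode in cell notation is the anode (oxidation) and the right-hand electrode is the cathode (reduction).
E°cell = E°(right) − E°(left) = −0.43 − (−1.67) = +1.24 V.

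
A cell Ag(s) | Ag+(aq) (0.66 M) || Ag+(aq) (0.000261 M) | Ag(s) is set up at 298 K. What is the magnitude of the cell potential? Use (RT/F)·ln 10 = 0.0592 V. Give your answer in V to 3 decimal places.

0.201 V

For a concentration cell E°cell = 0, since both electrodes use the same couple.
The compartment with the higher Ag+(aq) concentration (0.66 M) acts as the cathode; ions are reduced there and produced at the dilute (0.000261 M) anode.
With n = 1, Ecell = −(0.0592/1)·log([dilute]/[conc]) = −(0.0592/1)·log(0.000261/0.66) = +0.201 V.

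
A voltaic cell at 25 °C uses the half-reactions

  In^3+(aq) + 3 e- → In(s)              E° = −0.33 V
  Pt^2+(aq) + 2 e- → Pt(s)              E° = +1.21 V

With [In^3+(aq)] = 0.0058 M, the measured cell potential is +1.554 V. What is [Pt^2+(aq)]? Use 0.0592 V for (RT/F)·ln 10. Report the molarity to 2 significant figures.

0.096 M

The Pt²⁺/Pt couple has the larger reduction potential, so it is the cathode: E°cell = +1.21 − (−0.33) = +1.54 V and n = 6.
Since E = E° − (0.0592/n)·log Q, log Q = n(E° − E)/0.0592 = −1.419.
For 3 Pt^2+(aq) + 2 In(s) → 3 Pt(s) + 2 In^3+(aq), the reaction quotient is Q = [In^3+(aq)]^2 / [Pt^2+(aq)]^3.
Substituting the known concentrations and solving, log [Pt^2+(aq)] = −1.018 and [Pt^2+(aq)] = 0.096 M.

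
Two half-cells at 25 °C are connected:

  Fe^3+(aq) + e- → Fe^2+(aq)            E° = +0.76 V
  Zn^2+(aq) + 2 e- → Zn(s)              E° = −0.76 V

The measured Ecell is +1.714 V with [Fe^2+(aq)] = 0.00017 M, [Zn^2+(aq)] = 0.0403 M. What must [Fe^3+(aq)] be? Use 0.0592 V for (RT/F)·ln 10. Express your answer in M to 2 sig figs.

0.065 M

The Fe³⁺/Fe²⁺ couple has the larger reduction potential, so it is the cathode: E°cell = +0.76 − (−0.76) = +1.52 V and n = 2.
From the Nernst equation, log Q = n(E° − E)/0.0592 = 2·(+1.52 − (+1.714))/0.0592 = −6.554.
The balanced reaction is 2 Fe^3+(aq) + Zn(s) → 2 Fe^2+(aq) + Zn^2+(aq), so Q = ([Fe^2+(aq)]^2·[Zn^2+(aq)]) / [Fe^3+(aq)]^2.
Solving for the unknown gives log [Fe^3+(aq)] = −1.190, so [Fe^3+(aq)] ≈ 0.065 M.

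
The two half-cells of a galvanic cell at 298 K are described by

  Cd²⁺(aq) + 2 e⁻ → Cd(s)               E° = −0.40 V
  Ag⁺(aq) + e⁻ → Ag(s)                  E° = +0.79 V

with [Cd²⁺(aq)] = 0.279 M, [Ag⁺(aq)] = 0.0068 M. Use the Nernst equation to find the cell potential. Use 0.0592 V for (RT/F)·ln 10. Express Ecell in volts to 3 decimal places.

Ag⁺/Ag is reduced (cathode, E° = +0.79 V) and Cd²⁺/Cd is oxidized (anode).
E°cell = E°cat − E°an = +0.79 − (−0.40) = +1.19 V; n = 2.
For the overall reaction 2 Ag⁺(aq) + Cd(s) → 2 Ag(s) + Cd²⁺(aq), Q = [Cd²⁺(aq)] / [Ag⁺(aq)]^2 = 6.03×10^3, giving log Q = 3.781.
E = E° − (0.0592/n)·log Q = +1.19 − (0.0592/2)(3.781) = +1.078 V.

+1.078 V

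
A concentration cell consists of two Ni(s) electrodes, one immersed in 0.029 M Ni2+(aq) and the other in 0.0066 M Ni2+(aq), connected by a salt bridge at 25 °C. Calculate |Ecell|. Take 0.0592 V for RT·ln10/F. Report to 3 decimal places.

0.019 V

For a concentration cell E°cell = 0, since both electrodes use the same couple.
The compartment with the higher Ni2+(aq) concentration (0.029 M) acts as the cathode; ions are reduced there and produced at the dilute (0.0066 M) anode.
With n = 2, Ecell = −(0.0592/2)·log([dilute]/[conc]) = −(0.0592/2)·log(0.0066/0.029) = +0.019 V.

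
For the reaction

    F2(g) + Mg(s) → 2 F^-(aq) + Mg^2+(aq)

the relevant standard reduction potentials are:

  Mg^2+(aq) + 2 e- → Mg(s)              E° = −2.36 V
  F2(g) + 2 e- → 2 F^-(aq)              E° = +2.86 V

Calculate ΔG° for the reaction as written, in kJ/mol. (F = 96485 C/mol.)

In the reaction as written F2(g) is reduced, so the F₂/F⁻ couple is the cathode and Mg²⁺/Mg is the anode.
E°cell = +2.86 − (−2.36) = +5.22 V; balancing electrons gives n = 2.
ΔG° = −nFE°cell = −(2)(96485)(+5.22) J/mol = −1007 kJ/mol.

−1007 kJ/mol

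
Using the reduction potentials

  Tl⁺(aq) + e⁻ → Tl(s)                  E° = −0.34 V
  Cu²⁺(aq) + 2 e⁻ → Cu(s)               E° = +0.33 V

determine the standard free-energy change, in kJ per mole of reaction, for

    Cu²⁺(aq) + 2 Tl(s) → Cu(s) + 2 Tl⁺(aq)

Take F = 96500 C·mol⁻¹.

In the reaction as written Cu²⁺(aq) is reduced, so the Cu²⁺/Cu couple is the cathode and Tl⁺/Tl is the anode.
E°cell = +0.33 − (−0.34) = +0.67 V; balancing electrons gives n = 2.
ΔG° = −nFE°cell = −(2)(96500)(+0.67) J/mol = −129 kJ/mol.

−129 kJ/mol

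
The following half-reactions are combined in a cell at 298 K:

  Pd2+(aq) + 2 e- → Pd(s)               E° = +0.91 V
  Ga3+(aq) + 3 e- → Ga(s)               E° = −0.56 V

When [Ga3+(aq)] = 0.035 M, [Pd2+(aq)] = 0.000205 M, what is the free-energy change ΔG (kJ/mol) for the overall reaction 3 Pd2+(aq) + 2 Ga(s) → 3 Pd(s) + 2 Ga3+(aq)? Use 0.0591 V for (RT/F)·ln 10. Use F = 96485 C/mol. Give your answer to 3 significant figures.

E°cell = +0.91 − (−0.56) = +1.47 V; the balanced reaction transfers n = 6 electrons.
The reaction quotient is [Ga3+(aq)]^2 / [Pd2+(aq)]^3 = 1.42×10^8; by Nernst, E = +1.47 − (0.0591/6)(8.153) = +1.3897 V.
Finally ΔG = −nFE = −(6)(96485 C/mol)(+1.3897 V) = −805 kJ/mol.

−805 kJ/mol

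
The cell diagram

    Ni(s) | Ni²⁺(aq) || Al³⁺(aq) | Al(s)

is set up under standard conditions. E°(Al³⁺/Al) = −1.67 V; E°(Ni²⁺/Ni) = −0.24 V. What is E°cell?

By convention the left-hand electrode in cell notation is the anode (oxidation) and the right-hand electrode is the cathode (reduction).
E°cell = E°(right) − E°(left) = −1.67 − (−0.24) = −1.43 V.
The negative sign shows that, as written, the cell would require an external voltage to drive the reaction.

−1.43 V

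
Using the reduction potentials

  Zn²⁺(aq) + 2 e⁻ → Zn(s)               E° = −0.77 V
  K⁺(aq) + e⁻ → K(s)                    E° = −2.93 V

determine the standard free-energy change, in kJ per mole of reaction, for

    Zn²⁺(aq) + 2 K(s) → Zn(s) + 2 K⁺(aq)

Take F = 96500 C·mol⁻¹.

−417 kJ/mol

In the reaction as written Zn²⁺(aq) is reduced, so the Zn²⁺/Zn couple is the cathode and K⁺/K is the anode.
E°cell = −0.77 − (−2.93) = +2.16 V; balancing electrons gives n = 2.
ΔG° = −nFE°cell = −(2)(96500)(+2.16) J/mol = −417 kJ/mol.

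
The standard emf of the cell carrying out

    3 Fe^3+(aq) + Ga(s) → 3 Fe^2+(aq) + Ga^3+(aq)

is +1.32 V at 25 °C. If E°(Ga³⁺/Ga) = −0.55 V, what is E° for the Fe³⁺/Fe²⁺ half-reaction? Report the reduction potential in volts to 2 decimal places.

In the reaction as written the Fe³⁺/Fe²⁺ couple is reduced (cathode) and Ga³⁺/Ga is oxidized (anode), so E°cell = E°(Fe³⁺/Fe²⁺) − E°(Ga³⁺/Ga).
E°(Fe³⁺/Fe²⁺) = E°cell + E°(anode) = +1.32 + (−0.55) = +0.77 V.

+0.77 V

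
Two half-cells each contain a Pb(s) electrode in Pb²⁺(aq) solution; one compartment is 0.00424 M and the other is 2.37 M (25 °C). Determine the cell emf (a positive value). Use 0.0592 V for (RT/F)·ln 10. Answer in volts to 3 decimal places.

For a concentration cell E°cell = 0, since both electrodes use the same couple.
The compartment with the higher Pb²⁺(aq) concentration (2.37 M) acts as the cathode; ions are reduced there and produced at the dilute (0.00424 M) anode.
With n = 2, Ecell = −(0.0592/2)·log([dilute]/[conc]) = −(0.0592/2)·log(0.00424/2.37) = +0.081 V.

0.081 V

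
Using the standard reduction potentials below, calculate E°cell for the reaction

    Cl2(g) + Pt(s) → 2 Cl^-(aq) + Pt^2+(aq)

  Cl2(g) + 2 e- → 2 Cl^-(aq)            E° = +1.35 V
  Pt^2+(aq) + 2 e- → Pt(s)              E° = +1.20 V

+0.15 V

Cl2(g) gains electrons, so the Cl₂/Cl⁻ couple is the cathode; the Pt²⁺/Pt couple is the anode.
E°cell = E°(cathode) − E°(anode) = +1.35 − (+1.20) = +0.15 V.
The positive value indicates the reaction is spontaneous as written.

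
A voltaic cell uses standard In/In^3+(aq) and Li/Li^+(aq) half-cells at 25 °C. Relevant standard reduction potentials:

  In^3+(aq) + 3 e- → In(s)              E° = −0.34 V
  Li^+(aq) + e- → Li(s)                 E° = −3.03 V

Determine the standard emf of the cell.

The In³⁺/In couple has the higher E°, so In ion is reduced (cathode) and Li is oxidized (anode).
E°cell = E°(cathode) − E°(anode) = −0.34 − (−3.03) = +2.69 V.

+2.69 V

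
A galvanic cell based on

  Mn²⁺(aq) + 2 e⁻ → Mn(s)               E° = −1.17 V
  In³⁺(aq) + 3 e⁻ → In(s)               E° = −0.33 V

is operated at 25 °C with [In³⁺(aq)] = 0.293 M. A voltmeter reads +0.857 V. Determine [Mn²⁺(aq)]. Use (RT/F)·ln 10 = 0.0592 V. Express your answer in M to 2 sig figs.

In³⁺/In is the cathode (higher E°); E°cell = −0.33 − (−1.17) = +0.84 V with n = 6.
Since E = E° − (0.0592/n)·log Q, log Q = n(E° − E)/0.0592 = −1.723.
For 2 In³⁺(aq) + 3 Mn(s) → 2 In(s) + 3 Mn²⁺(aq), the reaction quotient is Q = [Mn²⁺(aq)]^3 / [In³⁺(aq)]^2.
Substituting the known concentrations and solving, log [Mn²⁺(aq)] = −0.930 and [Mn²⁺(aq)] = 0.12 M.

0.12 M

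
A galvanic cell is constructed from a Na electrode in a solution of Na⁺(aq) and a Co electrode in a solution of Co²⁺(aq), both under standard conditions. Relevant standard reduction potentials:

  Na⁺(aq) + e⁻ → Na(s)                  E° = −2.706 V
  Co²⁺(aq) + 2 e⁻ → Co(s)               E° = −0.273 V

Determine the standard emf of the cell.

The Co²⁺/Co couple has the higher E°, so Co ion is reduced (cathode) and Na is oxidized (anode).
E°cell = E°(cathode) − E°(anode) = −0.273 − (−2.706) = +2.433 V.

+2.433 V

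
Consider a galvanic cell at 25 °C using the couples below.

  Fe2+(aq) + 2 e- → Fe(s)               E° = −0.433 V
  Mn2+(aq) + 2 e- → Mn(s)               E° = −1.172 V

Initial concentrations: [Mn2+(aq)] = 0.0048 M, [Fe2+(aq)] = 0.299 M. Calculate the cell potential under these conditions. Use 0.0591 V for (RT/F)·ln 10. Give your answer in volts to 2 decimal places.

Fe²⁺/Fe is reduced (cathode, E° = −0.433 V) and Mn²⁺/Mn is oxidized (anode).
E°cell = E°cat − E°an = −0.433 − (−1.172) = +0.739 V; n = 2.
Balancing gives Fe2+(aq) + Mn(s) → Fe(s) + Mn2+(aq); hence Q = [Mn2+(aq)] / [Fe2+(aq)] = 0.0161 (log Q = −1.794).
Applying E = E° − (RT ln10/nF)·log Q gives +0.739 − (0.0591/2)(−1.794) = +0.79 V.

+0.79 V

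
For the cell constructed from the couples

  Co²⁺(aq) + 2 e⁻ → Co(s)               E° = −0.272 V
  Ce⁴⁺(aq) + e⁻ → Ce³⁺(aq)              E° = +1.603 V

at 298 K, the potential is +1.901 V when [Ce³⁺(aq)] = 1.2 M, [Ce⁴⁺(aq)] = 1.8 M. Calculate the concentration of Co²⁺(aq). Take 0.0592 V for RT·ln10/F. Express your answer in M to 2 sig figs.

0.30 M

Ce⁴⁺/Ce³⁺ is the cathode (higher E°); E°cell = +1.603 − (−0.272) = +1.875 V with n = 2.
Rearranging E = E° − (0.0592/n)·log Q gives log Q = 2(+1.875 − (+1.901))/0.0592 = −0.878.
For 2 Ce⁴⁺(aq) + Co(s) → 2 Ce³⁺(aq) + Co²⁺(aq), the reaction quotient is Q = ([Ce³⁺(aq)]^2·[Co²⁺(aq)]) / [Ce⁴⁺(aq)]^2.
Substituting the known concentrations and solving, log [Co²⁺(aq)] = −0.526 and [Co²⁺(aq)] = 0.30 M.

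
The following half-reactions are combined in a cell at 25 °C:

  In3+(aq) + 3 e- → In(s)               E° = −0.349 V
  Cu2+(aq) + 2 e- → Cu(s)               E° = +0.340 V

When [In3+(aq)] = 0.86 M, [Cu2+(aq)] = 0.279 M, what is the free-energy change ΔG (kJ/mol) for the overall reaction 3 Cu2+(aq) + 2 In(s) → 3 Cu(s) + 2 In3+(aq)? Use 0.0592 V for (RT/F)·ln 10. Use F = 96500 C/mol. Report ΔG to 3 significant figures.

The standard cell potential is +0.340 − (−0.349) = +0.689 V, with n = 6 electrons in the balanced equation.
The reaction quotient is [In3+(aq)]^2 / [Cu2+(aq)]^3 = 34.1; by Nernst, E = +0.689 − (0.0592/6)(1.532) = +0.6739 V.
Then ΔG = −nFE = −6 × 96500 × +0.6739 J/mol = −390 kJ/mol.

−390 kJ/mol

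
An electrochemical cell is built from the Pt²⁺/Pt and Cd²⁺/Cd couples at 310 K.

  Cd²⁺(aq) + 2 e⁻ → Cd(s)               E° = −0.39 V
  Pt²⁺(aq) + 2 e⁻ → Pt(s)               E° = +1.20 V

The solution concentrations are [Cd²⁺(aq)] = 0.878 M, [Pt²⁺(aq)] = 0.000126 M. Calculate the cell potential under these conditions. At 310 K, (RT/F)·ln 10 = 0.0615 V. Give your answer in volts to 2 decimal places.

+1.47 V

Since E°(Pt²⁺/Pt) > E°(Cd²⁺/Cd), Pt²⁺/Pt serves as the cathode.
E°cell = E°cat − E°an = +1.20 − (−0.39) = +1.59 V; n = 2.
Balancing gives Pt²⁺(aq) + Cd(s) → Pt(s) + Cd²⁺(aq); hence Q = [Cd²⁺(aq)] / [Pt²⁺(aq)] = 6.97×10^3 (log Q = 3.843).
E = E° − (0.0615/n)·log Q = +1.59 − (0.0615/2)(3.843) = +1.47 V.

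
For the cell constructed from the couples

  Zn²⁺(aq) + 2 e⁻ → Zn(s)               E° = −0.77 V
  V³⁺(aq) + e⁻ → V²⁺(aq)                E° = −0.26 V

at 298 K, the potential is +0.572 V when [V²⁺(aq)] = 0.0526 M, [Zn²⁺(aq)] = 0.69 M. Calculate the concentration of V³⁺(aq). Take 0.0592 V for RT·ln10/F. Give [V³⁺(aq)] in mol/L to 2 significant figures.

0.49 M

The V³⁺/V²⁺ couple has the larger reduction potential, so it is the cathode: E°cell = −0.26 − (−0.77) = +0.51 V and n = 2.
Since E = E° − (0.0592/n)·log Q, log Q = n(E° − E)/0.0592 = −2.095.
For 2 V³⁺(aq) + Zn(s) → 2 V²⁺(aq) + Zn²⁺(aq), the reaction quotient is Q = ([V²⁺(aq)]^2·[Zn²⁺(aq)]) / [V³⁺(aq)]^2.
Substituting the known concentrations and solving, log [V³⁺(aq)] = −0.312 and [V³⁺(aq)] = 0.49 M.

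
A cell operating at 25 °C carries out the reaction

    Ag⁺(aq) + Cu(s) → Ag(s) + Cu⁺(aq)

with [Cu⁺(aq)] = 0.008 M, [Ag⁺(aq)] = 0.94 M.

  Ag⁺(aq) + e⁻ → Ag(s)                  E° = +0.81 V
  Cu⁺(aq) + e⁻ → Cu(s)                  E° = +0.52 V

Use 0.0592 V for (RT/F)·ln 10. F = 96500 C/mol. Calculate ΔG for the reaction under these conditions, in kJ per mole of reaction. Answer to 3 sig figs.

−39.8 kJ/mol

The standard cell potential is +0.81 − (+0.52) = +0.29 V, with n = 1 electron in the balanced equation.
Q = [Cu⁺(aq)] / [Ag⁺(aq)] = 0.00851, so log Q = −2.070 and E = +0.29 − (0.0592/1)(−2.070) = +0.4125 V.
Finally ΔG = −nFE = −(1)(96500 C/mol)(+0.4125 V) = −39.8 kJ/mol.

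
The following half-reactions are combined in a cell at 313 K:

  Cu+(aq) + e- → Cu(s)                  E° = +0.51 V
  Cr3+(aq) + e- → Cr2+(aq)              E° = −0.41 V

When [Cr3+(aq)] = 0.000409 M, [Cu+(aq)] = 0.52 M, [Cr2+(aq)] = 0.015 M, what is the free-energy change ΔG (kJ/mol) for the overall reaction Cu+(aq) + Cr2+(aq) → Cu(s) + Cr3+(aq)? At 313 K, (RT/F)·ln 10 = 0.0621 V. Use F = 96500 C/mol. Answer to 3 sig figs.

The standard cell potential is +0.51 − (−0.41) = +0.92 V, with n = 1 electron in the balanced equation.
Q = [Cr3+(aq)] / ([Cu+(aq)]·[Cr2+(aq)]) = 0.0524, so log Q = −1.280 and E = +0.92 − (0.0621/1)(−1.280) = +0.9995 V.
Then ΔG = −nFE = −1 × 96500 × +0.9995 J/mol = −96.5 kJ/mol.

−96.5 kJ/mol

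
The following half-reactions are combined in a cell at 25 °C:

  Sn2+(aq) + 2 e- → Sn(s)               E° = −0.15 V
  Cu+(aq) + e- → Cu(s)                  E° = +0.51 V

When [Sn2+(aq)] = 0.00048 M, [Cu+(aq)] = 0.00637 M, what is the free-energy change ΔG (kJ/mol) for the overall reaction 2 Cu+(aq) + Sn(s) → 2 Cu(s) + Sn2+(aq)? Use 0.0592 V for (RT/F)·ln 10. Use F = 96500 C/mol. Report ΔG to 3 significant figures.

−121 kJ/mol

E°cell = +0.51 − (−0.15) = +0.66 V; the balanced reaction transfers n = 2 electrons.
Here Q = [Sn2+(aq)] / [Cu+(aq)]^2 = 11.8 (log Q = 1.073), giving E = +0.66 − (0.0592/2)·(1.073) = +0.6282 V.
ΔG = −nFE = −(2)(96500)(+0.6282) J/mol = −121 kJ/mol.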